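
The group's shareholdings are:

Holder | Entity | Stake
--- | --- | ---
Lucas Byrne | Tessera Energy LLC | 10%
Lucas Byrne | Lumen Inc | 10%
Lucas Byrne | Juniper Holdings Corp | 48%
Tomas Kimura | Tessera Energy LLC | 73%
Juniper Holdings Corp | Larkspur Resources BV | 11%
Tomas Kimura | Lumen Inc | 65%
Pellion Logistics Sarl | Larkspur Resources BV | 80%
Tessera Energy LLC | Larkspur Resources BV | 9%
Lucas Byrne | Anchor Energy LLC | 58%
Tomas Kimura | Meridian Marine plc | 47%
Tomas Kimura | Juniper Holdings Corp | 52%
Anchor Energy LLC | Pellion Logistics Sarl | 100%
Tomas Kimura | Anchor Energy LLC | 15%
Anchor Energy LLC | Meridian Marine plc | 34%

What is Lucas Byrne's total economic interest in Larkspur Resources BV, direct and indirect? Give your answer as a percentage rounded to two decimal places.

52.58%

Lucas reaches Larkspur along 3 paths.
Via Tessera: 10% × 9% = 0.9%.
Via Anchor → Pellion: 58% × 100% × 80% = 46.4%.
Via Juniper: 48% × 11% = 5.28%.
Total: 0.9% + 46.4% + 5.28% = 52.58%.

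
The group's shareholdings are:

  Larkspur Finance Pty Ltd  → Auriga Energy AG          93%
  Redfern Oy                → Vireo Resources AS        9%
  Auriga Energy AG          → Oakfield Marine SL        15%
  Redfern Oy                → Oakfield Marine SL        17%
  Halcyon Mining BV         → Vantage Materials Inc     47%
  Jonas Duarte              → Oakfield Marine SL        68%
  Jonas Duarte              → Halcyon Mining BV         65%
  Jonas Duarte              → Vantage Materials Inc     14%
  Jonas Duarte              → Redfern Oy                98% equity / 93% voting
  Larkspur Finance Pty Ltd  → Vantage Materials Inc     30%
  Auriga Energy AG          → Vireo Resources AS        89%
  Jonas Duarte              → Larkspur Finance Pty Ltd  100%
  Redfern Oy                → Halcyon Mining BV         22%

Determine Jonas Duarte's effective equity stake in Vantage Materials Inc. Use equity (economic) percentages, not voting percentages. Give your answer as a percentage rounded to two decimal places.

Jonas reaches Vantage along 4 paths.
Direct stake: 14% = 14%.
Via Larkspur: 100% × 30% = 30%.
Via Redfern → Halcyon: 98% × 22% × 47% = 10.1332%.
Via Halcyon: 65% × 47% = 30.55%.
Total: 14% + 30% + 10.1332% + 30.55% = 84.6832%.
Rounded: 84.68%.

84.68%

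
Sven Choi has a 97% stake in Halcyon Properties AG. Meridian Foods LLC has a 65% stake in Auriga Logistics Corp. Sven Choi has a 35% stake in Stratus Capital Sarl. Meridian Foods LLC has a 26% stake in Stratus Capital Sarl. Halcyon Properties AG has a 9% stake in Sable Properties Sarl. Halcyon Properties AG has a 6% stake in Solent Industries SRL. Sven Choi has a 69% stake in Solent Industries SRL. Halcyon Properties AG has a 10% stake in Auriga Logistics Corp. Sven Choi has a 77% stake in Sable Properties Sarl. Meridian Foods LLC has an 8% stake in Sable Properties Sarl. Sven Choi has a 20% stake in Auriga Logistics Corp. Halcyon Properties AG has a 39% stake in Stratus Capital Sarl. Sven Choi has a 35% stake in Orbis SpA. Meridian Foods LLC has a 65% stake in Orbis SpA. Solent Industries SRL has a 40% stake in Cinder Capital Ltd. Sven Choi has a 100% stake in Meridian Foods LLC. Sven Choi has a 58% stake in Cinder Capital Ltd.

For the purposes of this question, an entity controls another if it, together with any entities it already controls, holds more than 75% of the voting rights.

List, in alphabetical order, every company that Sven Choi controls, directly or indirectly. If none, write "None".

Sven holds 100% of Meridian, so Sven controls Meridian.
Sven holds 97% of Halcyon, so Sven controls Halcyon.
Sven and Meridian and Halcyon together hold 35% + 26% + 39% = 100% of Stratus, so Sven controls Stratus.
Sven and Meridian and Halcyon together hold 20% + 65% + 10% = 95% of Auriga, so Sven controls Auriga.
Sven and Meridian and Halcyon together hold 77% + 8% + 9% = 94% of Sable, so Sven controls Sable.
Meridian and Sven together hold 65% + 35% = 100% of Orbis, so Sven controls Orbis.
No other company's threshold is met.

Auriga Logistics Corp, Halcyon Properties AG, Meridian Foods LLC, Orbis SpA, Sable Properties Sarl, Stratus Capital Sarl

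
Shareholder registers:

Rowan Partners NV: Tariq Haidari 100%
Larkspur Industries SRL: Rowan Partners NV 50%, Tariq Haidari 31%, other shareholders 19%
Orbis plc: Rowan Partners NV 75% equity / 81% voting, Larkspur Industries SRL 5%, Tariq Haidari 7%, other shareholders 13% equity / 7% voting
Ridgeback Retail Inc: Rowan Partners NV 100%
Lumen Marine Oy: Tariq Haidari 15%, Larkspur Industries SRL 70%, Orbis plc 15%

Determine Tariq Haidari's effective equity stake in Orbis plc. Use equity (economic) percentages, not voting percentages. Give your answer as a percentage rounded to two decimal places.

86.05%

Tariq reaches Orbis along 4 paths.
Via Rowan: 100% × 75% = 75%.
Via Rowan → Larkspur: 100% × 50% × 5% = 2.5%.
Via Larkspur: 31% × 5% = 1.55%.
Direct stake: 7% = 7%.
Total: 75% + 2.5% + 1.55% + 7% = 86.05%.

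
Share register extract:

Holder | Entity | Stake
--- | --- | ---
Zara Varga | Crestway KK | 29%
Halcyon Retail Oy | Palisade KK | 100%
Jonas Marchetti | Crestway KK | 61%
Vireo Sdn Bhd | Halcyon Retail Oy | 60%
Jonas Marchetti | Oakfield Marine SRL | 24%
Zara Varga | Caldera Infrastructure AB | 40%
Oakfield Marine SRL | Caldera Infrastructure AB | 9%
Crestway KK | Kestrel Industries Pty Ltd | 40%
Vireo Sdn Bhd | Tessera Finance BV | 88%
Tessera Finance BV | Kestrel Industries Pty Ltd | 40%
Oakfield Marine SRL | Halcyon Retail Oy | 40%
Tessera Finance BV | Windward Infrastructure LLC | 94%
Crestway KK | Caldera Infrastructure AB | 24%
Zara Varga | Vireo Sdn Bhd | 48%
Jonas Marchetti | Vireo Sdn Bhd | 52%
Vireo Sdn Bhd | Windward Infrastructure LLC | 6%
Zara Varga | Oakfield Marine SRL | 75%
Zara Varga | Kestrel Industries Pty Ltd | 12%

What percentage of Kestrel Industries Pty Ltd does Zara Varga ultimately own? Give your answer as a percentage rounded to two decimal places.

Zara reaches Kestrel along 3 paths.
Via Vireo → Tessera: 48% × 88% × 40% = 16.896%.
Via Crestway: 29% × 40% = 11.6%.
Direct stake: 12% = 12%.
Total: 16.896% + 11.6% + 12% = 40.496%.
Rounded: 40.50%.

40.50%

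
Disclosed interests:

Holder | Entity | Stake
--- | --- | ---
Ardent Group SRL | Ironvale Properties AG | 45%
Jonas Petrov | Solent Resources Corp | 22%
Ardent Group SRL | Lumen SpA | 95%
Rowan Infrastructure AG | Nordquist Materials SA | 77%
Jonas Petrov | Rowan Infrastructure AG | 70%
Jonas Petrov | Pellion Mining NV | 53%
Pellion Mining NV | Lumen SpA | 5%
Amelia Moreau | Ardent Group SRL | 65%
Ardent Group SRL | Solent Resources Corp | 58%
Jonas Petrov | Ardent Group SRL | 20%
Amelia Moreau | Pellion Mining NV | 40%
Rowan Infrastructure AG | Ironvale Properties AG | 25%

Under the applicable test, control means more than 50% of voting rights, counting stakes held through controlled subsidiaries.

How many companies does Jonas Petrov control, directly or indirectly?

Jonas holds 53% of Pellion, so Jonas controls Pellion.
Jonas holds 70% of Rowan, so Jonas controls Rowan.
Rowan holds 77% of Nordquist, so Jonas controls Nordquist.
No other company's threshold is met.
Jonas controls 3 companies.

3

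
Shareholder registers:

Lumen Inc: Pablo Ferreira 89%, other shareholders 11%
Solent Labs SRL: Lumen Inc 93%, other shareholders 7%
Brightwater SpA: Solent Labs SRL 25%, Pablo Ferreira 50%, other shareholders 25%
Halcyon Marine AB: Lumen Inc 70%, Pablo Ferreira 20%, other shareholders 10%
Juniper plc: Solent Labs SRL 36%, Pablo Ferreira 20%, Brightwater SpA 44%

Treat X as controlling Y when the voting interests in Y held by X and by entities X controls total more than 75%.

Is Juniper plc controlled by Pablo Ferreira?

Pablo holds 89% of Lumen, so Pablo controls Lumen.
Lumen holds 93% of Solent, so Pablo controls Solent.
Lumen and Pablo together hold 70% + 20% = 90% of Halcyon, so Pablo controls Halcyon.
In Juniper, Pablo's side holds only 36% + 20% = 56%, not > 75%.
So Pablo does not control Juniper.

No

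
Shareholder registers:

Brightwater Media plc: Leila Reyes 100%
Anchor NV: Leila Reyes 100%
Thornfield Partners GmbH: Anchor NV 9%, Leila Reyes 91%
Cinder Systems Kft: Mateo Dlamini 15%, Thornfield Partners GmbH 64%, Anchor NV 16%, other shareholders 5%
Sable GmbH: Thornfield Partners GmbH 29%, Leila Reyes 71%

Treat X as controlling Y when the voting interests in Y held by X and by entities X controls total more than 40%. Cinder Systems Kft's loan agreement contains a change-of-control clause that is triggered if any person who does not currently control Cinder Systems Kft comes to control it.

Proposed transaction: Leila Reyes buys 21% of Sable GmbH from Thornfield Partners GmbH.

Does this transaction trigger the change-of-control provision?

No

The purchase adds only to Leila's holdings (Thornfield's stake shrinks), so Leila is the only person who could newly come to control Cinder.
Leila holds 100% of Anchor, so Leila controls Anchor.
Anchor and Leila together hold 9% + 91% = 100% of Thornfield, so Leila controls Thornfield.
Thornfield and Anchor together hold 64% + 16% = 80% of Cinder, so Leila controls Cinder.
So Leila already controls Cinder before the transaction.
After the purchase, Leila's direct stake in Sable rises to 71% + 21% = 92%, and Thornfield's stake falls to 8%.
Leila controlled Cinder already, so this is not a new person acquiring control; every other person's position is unchanged or reduced.
No new person acquires control, so the clause is not triggered.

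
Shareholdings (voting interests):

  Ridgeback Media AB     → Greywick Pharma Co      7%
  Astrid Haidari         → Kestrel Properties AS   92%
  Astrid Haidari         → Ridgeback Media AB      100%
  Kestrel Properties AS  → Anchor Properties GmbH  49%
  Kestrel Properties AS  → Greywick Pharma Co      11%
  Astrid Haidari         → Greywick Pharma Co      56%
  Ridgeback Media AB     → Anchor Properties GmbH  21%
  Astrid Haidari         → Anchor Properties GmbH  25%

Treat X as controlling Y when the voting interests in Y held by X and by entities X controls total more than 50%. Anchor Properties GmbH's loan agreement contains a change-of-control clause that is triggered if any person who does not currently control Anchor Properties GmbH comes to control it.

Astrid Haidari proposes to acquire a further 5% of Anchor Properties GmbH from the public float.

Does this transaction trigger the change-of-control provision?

No

The purchase changes only Astrid's holdings, so Astrid is the only person who could newly come to control Anchor.
Astrid holds 100% of Ridgeback, so Astrid controls Ridgeback.
Astrid holds 92% of Kestrel, so Astrid controls Kestrel.
Kestrel and Astrid and Ridgeback together hold 49% + 25% + 21% = 95% of Anchor, so Astrid controls Anchor.
So Astrid already controls Anchor before the transaction.
After the purchase, Astrid's direct stake in Anchor rises to 25% + 5% = 30%.
Astrid controlled Anchor already, so this is not a new person acquiring control; every other person's position is unchanged or reduced.
No new person acquires control, so the clause is not triggered.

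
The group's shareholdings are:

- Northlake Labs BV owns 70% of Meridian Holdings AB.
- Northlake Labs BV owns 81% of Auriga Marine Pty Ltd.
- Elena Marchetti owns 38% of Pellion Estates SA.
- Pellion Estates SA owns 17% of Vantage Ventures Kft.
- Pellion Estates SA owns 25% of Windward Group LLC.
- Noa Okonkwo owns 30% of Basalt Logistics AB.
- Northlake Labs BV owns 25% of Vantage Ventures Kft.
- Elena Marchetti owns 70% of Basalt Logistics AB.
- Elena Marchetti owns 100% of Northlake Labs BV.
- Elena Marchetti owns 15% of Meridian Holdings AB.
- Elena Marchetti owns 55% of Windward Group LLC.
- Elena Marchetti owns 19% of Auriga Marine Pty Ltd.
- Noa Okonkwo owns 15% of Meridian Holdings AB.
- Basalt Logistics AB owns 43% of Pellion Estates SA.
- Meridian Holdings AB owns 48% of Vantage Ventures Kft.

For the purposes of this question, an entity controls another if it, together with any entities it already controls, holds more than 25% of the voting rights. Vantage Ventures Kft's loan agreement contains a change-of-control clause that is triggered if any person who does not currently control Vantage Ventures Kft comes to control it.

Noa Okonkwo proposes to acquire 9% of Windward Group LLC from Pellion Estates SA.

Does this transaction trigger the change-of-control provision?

The purchase adds only to Noa's holdings (Pellion's stake shrinks), so Noa is the only person who could newly come to control Vantage.
Noa holds 30% of Basalt, so Noa controls Basalt.
Basalt holds 43% of Pellion, so Noa controls Pellion.
In Vantage, Noa's side holds only 17%, not > 25%.
So before the transaction, Noa does not control Vantage.
After the purchase, Noa holds 9% of Windward directly, and Pellion's stake falls to 16%.
Noa's side now holds 16% + 9% = 25% of Windward, not > 25%, so Noa still does not control Windward.
After the transaction, Noa's side holds 17% of Vantage, not > 25%, so Noa still does not control Vantage.
No new person acquires control, so the clause is not triggered.

No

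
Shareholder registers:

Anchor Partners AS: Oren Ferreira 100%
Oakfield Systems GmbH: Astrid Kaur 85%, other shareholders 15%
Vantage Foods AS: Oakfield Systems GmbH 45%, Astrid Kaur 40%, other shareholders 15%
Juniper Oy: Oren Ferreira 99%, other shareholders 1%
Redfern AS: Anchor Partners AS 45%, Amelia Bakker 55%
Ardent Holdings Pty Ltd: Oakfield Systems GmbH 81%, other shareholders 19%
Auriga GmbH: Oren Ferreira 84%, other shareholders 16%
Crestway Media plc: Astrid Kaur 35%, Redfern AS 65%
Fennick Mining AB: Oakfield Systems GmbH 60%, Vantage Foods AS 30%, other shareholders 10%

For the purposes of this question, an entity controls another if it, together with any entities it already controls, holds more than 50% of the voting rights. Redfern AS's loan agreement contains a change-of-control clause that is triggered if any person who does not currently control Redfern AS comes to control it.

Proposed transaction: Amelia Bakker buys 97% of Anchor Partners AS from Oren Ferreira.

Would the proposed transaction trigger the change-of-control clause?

The purchase adds only to Amelia's holdings (Oren's stake shrinks), so Amelia is the only person who could newly come to control Redfern.
Amelia holds 55% of Redfern, so Amelia controls Redfern.
So Amelia already controls Redfern before the transaction.
After the purchase, Amelia holds 97% of Anchor directly, and Oren's stake falls to 3%.
Amelia controlled Redfern already, so this is not a new person acquiring control; every other person's position is unchanged or reduced.
No new person acquires control, so the clause is not triggered.

No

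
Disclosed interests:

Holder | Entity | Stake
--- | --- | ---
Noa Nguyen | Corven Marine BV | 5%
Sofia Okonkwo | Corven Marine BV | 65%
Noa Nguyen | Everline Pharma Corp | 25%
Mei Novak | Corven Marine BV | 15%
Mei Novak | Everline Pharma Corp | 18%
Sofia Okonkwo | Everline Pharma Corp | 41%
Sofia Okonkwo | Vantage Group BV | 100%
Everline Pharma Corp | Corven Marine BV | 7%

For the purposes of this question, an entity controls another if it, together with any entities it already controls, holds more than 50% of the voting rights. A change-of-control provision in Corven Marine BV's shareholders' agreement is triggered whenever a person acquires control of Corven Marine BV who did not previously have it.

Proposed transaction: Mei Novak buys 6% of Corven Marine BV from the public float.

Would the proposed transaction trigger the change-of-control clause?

No

The purchase changes only Mei's holdings, so Mei is the only person who could newly come to control Corven.
Mei's largest direct stake is 18% in Everline, which does not meet the threshold, so Mei controls no company.
In Corven, Mei's side holds only 15%, not > 50%.
So before the transaction, Mei does not control Corven.
After the purchase, Mei's direct stake in Corven rises to 15% + 6% = 21%.
After the transaction, Mei's side holds 21% of Corven, not > 50%, so Mei still does not control Corven.
No new person acquires control, so the clause is not triggered.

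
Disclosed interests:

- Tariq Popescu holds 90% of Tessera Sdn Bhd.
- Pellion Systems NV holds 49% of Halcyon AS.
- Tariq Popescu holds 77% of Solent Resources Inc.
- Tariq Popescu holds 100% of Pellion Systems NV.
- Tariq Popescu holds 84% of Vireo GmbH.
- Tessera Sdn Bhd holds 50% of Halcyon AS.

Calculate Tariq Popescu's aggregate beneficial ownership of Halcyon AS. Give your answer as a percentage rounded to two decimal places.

94.00%

Tariq reaches Halcyon along 2 paths.
Via Tessera: 90% × 50% = 45%.
Via Pellion: 100% × 49% = 49%.
Total: 45% + 49% = 94%.
Rounded: 94.00%.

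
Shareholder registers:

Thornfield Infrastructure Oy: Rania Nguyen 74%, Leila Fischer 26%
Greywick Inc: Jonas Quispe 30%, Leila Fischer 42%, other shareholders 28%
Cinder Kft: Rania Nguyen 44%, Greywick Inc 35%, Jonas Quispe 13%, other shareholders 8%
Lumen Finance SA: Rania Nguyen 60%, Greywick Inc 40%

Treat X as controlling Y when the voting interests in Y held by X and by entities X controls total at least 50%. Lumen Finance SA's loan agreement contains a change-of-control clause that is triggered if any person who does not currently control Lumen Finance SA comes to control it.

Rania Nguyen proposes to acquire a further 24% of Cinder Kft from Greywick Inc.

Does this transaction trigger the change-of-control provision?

The purchase adds only to Rania's holdings (Greywick's stake shrinks), so Rania is the only person who could newly come to control Lumen.
Rania holds 60% of Lumen, so Rania controls Lumen.
So Rania already controls Lumen before the transaction.
After the purchase, Rania's direct stake in Cinder rises to 44% + 24% = 68%, and Greywick's stake falls to 11%.
Rania controlled Lumen already, so this is not a new person acquiring control; every other person's position is unchanged or reduced.
No new person acquires control, so the clause is not triggered.

No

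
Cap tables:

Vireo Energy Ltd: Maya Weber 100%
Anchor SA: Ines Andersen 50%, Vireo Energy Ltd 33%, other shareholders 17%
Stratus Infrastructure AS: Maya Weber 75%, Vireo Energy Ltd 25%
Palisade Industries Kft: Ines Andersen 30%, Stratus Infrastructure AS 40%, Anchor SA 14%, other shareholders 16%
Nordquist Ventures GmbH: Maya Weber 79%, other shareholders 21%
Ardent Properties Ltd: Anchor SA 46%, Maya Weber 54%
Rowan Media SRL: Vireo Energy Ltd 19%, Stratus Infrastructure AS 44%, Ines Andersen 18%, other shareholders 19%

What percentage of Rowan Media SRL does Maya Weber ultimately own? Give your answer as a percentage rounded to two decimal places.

63.00%

Maya reaches Rowan along 3 paths.
Via Vireo: 100% × 19% = 19%.
Via Stratus: 75% × 44% = 33%.
Via Vireo → Stratus: 100% × 25% × 44% = 11%.
Total: 19% + 33% + 11% = 63%.
Rounded: 63.00%.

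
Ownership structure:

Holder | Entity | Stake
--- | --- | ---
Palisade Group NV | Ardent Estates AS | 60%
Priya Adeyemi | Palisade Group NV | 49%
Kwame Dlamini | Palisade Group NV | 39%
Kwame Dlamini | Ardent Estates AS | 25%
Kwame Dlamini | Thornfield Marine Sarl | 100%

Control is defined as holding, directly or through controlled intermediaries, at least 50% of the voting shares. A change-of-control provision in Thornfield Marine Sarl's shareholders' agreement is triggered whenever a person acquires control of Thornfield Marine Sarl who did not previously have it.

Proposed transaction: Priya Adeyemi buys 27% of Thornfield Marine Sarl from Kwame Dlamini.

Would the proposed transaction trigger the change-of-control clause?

No

The purchase adds only to Priya's holdings (Kwame's stake shrinks), so Priya is the only person who could newly come to control Thornfield.
Priya's largest direct stake is 49% in Palisade, which does not meet the threshold, so Priya controls no company.
Neither Priya nor any entity Priya controls holds any voting interest in Thornfield.
So before the transaction, Priya does not control Thornfield.
After the purchase, Priya holds 27% of Thornfield directly, and Kwame's stake falls to 73%.
After the transaction, Priya's side holds 27% of Thornfield, not ≥ 50%, so Priya still does not control Thornfield.
No new person acquires control, so the clause is not triggered.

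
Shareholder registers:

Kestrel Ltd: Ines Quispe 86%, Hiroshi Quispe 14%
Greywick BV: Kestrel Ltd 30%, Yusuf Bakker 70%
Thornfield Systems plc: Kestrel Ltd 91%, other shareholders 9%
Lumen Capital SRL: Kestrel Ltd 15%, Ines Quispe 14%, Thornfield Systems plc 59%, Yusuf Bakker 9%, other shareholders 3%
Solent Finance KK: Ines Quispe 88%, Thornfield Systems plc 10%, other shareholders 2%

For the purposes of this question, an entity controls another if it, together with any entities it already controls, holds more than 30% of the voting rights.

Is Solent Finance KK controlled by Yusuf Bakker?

Yusuf holds 70% of Greywick, so Yusuf controls Greywick.
Neither Yusuf nor any entity Yusuf controls holds any voting interest in Solent.
So Yusuf does not control Solent.

No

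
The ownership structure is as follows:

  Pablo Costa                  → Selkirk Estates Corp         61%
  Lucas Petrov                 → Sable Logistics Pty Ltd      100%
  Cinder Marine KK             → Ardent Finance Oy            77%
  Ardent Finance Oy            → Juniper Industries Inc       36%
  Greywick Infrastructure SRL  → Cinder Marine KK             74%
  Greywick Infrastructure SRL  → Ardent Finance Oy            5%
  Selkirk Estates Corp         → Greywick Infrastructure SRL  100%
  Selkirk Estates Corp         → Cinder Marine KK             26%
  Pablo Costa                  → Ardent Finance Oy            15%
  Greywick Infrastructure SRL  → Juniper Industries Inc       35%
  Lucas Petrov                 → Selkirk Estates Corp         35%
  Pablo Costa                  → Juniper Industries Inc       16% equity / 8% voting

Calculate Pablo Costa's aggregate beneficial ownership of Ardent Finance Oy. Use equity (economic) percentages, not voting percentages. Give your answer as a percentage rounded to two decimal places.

Pablo reaches Ardent along 4 paths.
Via Selkirk → Cinder: 61% × 26% × 77% = 12.2122%.
Via Selkirk → Greywick → Cinder: 61% × 100% × 74% × 77% = 34.7578%.
Direct stake: 15% = 15%.
Via Selkirk → Greywick: 61% × 100% × 5% = 3.05%.
Total: 12.2122% + 34.7578% + 15% + 3.05% = 65.02%.

65.02%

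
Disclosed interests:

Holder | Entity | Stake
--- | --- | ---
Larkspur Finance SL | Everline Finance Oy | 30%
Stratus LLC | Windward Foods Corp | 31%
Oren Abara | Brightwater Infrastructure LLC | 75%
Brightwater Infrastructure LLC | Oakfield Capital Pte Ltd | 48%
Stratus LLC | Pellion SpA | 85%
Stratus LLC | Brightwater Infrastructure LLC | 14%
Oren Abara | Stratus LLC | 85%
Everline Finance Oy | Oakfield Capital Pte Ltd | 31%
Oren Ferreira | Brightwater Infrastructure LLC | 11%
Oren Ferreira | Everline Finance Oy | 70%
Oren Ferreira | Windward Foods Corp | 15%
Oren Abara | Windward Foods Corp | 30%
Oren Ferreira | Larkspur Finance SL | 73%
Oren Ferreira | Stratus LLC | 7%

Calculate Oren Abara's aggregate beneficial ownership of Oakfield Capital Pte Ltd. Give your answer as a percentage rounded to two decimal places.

Oren Abara reaches Oakfield along 2 paths.
Via Stratus → Brightwater: 85% × 14% × 48% = 5.712%.
Via Brightwater: 75% × 48% = 36%.
Total: 5.712% + 36% = 41.712%.
Rounded: 41.71%.

41.71%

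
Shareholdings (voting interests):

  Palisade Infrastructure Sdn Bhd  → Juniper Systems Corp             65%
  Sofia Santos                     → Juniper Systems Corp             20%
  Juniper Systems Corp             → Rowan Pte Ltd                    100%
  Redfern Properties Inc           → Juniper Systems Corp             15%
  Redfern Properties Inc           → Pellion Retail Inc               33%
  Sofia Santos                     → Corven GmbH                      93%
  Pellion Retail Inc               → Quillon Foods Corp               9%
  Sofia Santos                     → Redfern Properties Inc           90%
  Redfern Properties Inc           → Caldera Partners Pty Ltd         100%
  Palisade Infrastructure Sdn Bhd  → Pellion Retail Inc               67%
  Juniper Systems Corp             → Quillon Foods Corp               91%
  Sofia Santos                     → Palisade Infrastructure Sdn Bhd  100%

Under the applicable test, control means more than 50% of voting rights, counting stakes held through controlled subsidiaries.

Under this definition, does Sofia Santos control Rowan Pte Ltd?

Sofia holds 100% of Palisade, so Sofia controls Palisade.
Sofia holds 90% of Redfern, so Sofia controls Redfern.
Redfern and Sofia and Palisade together hold 15% + 20% + 65% = 100% of Juniper, so Sofia controls Juniper.
Juniper holds 100% of Rowan, so Sofia controls Rowan.

Yes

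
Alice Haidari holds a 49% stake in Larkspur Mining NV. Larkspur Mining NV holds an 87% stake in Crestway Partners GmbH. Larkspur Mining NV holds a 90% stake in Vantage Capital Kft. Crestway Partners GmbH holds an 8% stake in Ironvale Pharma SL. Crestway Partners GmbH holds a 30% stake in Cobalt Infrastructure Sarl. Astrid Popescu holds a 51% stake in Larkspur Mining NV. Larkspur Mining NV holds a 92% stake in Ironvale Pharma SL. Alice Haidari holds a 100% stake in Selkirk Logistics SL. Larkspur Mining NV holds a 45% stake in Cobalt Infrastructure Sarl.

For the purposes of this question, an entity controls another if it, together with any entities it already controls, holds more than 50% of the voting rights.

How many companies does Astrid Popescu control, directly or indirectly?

5

Astrid holds 51% of Larkspur, so Astrid controls Larkspur.
Larkspur holds 87% of Crestway, so Astrid controls Crestway.
Larkspur and Crestway together hold 45% + 30% = 75% of Cobalt, so Astrid controls Cobalt.
Crestway and Larkspur together hold 8% + 92% = 100% of Ironvale, so Astrid controls Ironvale.
Larkspur holds 90% of Vantage, so Astrid controls Vantage.
No other company's threshold is met.
Astrid controls 5 companies.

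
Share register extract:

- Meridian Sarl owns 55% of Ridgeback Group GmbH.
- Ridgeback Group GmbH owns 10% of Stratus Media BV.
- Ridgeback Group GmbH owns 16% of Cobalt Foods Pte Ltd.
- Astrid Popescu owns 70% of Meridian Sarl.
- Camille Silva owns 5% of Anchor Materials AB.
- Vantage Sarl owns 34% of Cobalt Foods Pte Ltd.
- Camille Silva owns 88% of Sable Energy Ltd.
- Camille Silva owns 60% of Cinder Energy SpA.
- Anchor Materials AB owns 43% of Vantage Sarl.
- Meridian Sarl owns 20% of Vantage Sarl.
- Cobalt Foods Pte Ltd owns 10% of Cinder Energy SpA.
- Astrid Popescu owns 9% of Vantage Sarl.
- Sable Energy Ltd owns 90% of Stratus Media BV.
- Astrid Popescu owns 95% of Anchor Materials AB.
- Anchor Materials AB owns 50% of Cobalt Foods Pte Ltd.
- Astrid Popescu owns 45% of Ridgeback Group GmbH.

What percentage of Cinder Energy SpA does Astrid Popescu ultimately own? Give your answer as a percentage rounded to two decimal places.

Astrid reaches Cinder along 6 paths.
Via Anchor → Cobalt: 95% × 50% × 10% = 4.75%.
Via Meridian → Ridgeback → Cobalt: 70% × 55% × 16% × 10% = 0.616%.
Via Ridgeback → Cobalt: 45% × 16% × 10% = 0.72%.
Via Vantage → Cobalt: 9% × 34% × 10% = 0.306%.
Via Anchor → Vantage → Cobalt: 95% × 43% × 34% × 10% = 1.3889%.
Via Meridian → Vantage → Cobalt: 70% × 20% × 34% × 10% = 0.476%.
Total: 4.75% + 0.616% + 0.72% + 0.306% + 1.3889% + 0.476% = 8.2569%.
Rounded: 8.26%.

8.26%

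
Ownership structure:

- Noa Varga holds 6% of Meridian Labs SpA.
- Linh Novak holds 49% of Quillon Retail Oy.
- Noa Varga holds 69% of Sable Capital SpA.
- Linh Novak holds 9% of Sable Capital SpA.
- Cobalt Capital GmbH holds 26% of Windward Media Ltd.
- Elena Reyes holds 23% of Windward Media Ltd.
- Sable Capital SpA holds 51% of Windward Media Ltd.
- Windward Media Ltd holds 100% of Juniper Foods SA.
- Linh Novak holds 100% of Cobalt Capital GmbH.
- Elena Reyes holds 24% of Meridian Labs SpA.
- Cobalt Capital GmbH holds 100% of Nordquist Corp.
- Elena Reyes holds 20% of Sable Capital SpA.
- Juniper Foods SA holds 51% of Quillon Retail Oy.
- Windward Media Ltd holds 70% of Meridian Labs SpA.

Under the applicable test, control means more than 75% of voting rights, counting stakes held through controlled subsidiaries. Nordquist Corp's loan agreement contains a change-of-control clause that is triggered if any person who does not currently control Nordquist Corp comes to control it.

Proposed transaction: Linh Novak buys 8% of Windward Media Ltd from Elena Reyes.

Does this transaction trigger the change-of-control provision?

The purchase adds only to Linh's holdings (Elena's stake shrinks), so Linh is the only person who could newly come to control Nordquist.
Linh holds 100% of Cobalt, so Linh controls Cobalt.
Cobalt holds 100% of Nordquist, so Linh controls Nordquist.
So Linh already controls Nordquist before the transaction.
After the purchase, Linh holds 8% of Windward directly, and Elena's stake falls to 15%.
Linh controlled Nordquist already, so this is not a new person acquiring control; every other person's position is unchanged or reduced.
No new person acquires control, so the clause is not triggered.

No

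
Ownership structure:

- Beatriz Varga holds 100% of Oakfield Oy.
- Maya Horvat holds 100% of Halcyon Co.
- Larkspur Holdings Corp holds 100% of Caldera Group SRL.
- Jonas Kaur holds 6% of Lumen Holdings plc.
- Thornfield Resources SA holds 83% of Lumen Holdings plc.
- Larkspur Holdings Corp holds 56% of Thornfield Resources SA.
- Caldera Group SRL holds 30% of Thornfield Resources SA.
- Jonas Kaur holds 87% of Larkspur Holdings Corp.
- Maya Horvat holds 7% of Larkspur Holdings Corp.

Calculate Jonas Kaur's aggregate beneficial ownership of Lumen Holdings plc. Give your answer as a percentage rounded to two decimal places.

Jonas reaches Lumen along 3 paths.
Via Larkspur → Caldera → Thornfield: 87% × 100% × 30% × 83% = 21.663%.
Via Larkspur → Thornfield: 87% × 56% × 83% = 40.4376%.
Direct stake: 6% = 6%.
Total: 21.663% + 40.4376% + 6% = 68.1006%.
Rounded: 68.10%.

68.10%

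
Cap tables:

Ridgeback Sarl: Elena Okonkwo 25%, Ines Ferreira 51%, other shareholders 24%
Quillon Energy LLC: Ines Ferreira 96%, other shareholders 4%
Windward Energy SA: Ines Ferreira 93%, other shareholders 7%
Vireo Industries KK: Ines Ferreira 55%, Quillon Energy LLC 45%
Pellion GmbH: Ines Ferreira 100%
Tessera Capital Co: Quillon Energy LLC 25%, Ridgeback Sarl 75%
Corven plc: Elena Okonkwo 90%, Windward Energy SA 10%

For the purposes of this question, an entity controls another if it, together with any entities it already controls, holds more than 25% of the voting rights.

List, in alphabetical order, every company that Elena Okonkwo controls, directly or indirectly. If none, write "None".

Elena holds 90% of Corven, so Elena controls Corven.
No other company's threshold is met.

Corven plc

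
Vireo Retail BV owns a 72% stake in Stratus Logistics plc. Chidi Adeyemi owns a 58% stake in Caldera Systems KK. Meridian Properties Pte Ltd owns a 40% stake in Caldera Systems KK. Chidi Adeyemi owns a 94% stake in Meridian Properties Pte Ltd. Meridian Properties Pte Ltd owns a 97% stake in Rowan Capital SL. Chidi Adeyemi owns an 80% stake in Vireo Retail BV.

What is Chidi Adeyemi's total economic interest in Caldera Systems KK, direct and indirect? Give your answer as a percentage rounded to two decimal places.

95.60%

Chidi reaches Caldera along 2 paths.
Via Meridian: 94% × 40% = 37.6%.
Direct stake: 58% = 58%.
Total: 37.6% + 58% = 95.6%.
Rounded: 95.60%.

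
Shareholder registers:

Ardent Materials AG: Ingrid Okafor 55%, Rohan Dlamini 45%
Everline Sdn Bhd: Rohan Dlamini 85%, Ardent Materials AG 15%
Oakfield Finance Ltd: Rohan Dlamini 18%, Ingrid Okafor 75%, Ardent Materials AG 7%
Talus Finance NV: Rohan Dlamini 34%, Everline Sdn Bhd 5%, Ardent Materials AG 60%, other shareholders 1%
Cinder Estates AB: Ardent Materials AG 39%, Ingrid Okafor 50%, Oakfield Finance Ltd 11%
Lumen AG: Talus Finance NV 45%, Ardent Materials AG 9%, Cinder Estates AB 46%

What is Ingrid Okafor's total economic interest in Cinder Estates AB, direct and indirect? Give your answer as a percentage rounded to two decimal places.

Ingrid reaches Cinder along 4 paths.
Via Ardent: 55% × 39% = 21.45%.
Direct stake: 50% = 50%.
Via Oakfield: 75% × 11% = 8.25%.
Via Ardent → Oakfield: 55% × 7% × 11% = 0.4235%.
Total: 21.45% + 50% + 8.25% + 0.4235% = 80.1235%.
Rounded: 80.12%.

80.12%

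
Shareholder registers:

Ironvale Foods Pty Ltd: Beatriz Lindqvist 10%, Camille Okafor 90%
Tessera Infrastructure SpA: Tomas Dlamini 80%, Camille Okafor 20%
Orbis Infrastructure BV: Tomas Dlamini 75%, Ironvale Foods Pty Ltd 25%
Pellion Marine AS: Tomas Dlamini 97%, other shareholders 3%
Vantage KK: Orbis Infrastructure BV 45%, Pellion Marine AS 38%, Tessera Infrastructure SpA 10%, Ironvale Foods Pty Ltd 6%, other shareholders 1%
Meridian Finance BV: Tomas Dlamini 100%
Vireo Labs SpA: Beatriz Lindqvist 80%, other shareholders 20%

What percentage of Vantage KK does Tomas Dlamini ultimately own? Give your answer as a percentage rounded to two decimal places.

78.61%

Tomas reaches Vantage along 3 paths.
Via Orbis: 75% × 45% = 33.75%.
Via Pellion: 97% × 38% = 36.86%.
Via Tessera: 80% × 10% = 8%.
Total: 33.75% + 36.86% + 8% = 78.61%.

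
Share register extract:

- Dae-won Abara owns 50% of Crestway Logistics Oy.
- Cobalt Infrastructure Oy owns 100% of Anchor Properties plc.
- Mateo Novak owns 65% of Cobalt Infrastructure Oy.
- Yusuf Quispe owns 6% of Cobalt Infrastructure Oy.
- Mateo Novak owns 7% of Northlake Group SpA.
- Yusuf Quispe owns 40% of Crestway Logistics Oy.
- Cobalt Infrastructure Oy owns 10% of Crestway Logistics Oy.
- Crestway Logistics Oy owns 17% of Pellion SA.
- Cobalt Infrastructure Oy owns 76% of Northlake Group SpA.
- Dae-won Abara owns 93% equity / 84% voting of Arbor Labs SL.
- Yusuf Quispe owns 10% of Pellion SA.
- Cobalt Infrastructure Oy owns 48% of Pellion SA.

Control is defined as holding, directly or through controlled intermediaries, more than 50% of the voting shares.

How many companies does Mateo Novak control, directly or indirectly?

Mateo holds 65% of Cobalt, so Mateo controls Cobalt.
Cobalt and Mateo together hold 76% + 7% = 83% of Northlake, so Mateo controls Northlake.
Cobalt holds 100% of Anchor, so Mateo controls Anchor.
No other company's threshold is met.
Mateo controls 3 companies.

3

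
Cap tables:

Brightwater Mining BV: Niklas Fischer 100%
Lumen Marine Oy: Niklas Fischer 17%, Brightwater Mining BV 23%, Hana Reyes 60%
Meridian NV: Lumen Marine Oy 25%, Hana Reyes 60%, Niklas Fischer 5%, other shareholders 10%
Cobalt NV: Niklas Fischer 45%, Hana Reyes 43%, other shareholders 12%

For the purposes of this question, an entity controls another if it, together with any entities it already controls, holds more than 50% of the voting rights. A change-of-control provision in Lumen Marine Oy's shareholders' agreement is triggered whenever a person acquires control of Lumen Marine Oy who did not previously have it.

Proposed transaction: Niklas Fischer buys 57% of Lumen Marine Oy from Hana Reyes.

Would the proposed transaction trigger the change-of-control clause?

The purchase adds only to Niklas's holdings (Hana's stake shrinks), so Niklas is the only person who could newly come to control Lumen.
Niklas holds 100% of Brightwater, so Niklas controls Brightwater.
In Lumen, Niklas's side holds only 17% + 23% = 40%, not > 50%.
So before the transaction, Niklas does not control Lumen.
After the purchase, Niklas's direct stake in Lumen rises to 17% + 57% = 74%, and Hana's stake falls to 3%.
Niklas and Brightwater together hold 74% + 23% = 97% of Lumen, so Niklas controls Lumen.
Niklas did not control Lumen before and does after, so the clause is triggered.

Yes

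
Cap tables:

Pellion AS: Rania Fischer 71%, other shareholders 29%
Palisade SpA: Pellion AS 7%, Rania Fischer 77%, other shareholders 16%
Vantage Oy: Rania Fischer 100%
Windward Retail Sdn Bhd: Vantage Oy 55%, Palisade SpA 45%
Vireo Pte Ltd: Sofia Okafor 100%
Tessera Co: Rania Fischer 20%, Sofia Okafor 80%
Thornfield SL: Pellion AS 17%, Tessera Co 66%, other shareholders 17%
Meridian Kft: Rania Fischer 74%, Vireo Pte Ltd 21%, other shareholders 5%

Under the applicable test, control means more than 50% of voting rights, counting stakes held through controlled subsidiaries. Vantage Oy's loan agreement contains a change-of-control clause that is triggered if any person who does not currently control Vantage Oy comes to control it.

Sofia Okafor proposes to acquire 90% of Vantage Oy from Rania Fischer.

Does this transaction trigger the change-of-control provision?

The purchase adds only to Sofia's holdings (Rania's stake shrinks), so Sofia is the only person who could newly come to control Vantage.
Sofia holds 100% of Vireo, so Sofia controls Vireo.
Sofia holds 80% of Tessera, so Sofia controls Tessera.
Tessera holds 66% of Thornfield, so Sofia controls Thornfield.
Neither Sofia nor any entity Sofia controls holds any voting interest in Vantage.
So before the transaction, Sofia does not control Vantage.
After the purchase, Sofia holds 90% of Vantage directly, and Rania's stake falls to 10%.
Sofia holds 90% of Vantage, so Sofia controls Vantage.
Sofia did not control Vantage before and does after, so the clause is triggered.

Yes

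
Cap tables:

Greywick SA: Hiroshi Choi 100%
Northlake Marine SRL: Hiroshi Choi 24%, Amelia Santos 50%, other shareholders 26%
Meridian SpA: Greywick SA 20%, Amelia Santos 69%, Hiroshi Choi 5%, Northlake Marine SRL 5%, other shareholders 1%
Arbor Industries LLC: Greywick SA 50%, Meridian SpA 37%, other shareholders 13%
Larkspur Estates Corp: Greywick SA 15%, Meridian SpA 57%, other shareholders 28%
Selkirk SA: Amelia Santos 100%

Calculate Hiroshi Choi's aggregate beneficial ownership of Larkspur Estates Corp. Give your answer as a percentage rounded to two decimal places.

Hiroshi reaches Larkspur along 4 paths.
Via Greywick: 100% × 15% = 15%.
Via Greywick → Meridian: 100% × 20% × 57% = 11.4%.
Via Meridian: 5% × 57% = 2.85%.
Via Northlake → Meridian: 24% × 5% × 57% = 0.684%.
Total: 15% + 11.4% + 2.85% + 0.684% = 29.934%.
Rounded: 29.93%.

29.93%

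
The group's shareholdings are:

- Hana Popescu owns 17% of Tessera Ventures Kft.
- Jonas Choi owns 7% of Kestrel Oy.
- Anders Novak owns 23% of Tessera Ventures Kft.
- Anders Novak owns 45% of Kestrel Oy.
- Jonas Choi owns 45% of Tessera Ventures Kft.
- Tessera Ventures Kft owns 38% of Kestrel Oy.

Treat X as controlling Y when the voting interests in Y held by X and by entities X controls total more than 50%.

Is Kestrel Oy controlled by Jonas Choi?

No

Jonas's largest direct stake is 45% in Tessera, which does not meet the threshold, so Jonas controls no company.
In Kestrel, Jonas's side holds only 7%, not > 50%.
So Jonas does not control Kestrel.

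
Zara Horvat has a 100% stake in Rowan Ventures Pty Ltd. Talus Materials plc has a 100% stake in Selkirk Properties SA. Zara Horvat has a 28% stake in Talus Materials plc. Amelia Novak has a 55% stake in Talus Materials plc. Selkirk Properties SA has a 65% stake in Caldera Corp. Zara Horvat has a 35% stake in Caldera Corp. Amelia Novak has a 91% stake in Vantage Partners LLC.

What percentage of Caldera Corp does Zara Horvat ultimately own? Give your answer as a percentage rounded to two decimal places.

53.20%

Zara reaches Caldera along 2 paths.
Direct stake: 35% = 35%.
Via Talus → Selkirk: 28% × 100% × 65% = 18.2%.
Total: 35% + 18.2% = 53.2%.
Rounded: 53.20%.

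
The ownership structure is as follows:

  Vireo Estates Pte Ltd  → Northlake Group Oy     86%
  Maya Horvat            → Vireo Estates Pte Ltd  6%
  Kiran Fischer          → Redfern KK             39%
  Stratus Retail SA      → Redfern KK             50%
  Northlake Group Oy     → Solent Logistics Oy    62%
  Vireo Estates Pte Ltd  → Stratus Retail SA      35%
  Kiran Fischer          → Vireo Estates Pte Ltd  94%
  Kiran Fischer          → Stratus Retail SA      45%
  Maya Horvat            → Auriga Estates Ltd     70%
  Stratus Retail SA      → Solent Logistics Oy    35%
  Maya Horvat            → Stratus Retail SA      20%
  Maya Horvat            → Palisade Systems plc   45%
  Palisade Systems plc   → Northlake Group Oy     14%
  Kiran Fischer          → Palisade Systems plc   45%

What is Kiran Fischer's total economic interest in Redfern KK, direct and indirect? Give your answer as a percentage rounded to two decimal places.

77.95%

Kiran reaches Redfern along 3 paths.
Via Vireo → Stratus: 94% × 35% × 50% = 16.45%.
Via Stratus: 45% × 50% = 22.5%.
Direct stake: 39% = 39%.
Total: 16.45% + 22.5% + 39% = 77.95%.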